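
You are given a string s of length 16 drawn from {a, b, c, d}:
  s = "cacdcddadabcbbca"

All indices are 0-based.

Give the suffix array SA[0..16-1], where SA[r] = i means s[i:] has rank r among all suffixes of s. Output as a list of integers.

[15, 9, 1, 7, 12, 13, 10, 14, 0, 11, 2, 4, 8, 6, 3, 5]

rank | idx | suffix
   0 |  15 | a
   1 |   9 | abcbbca
   2 |   1 | acdcddadabcbbca
   3 |   7 | adabcbbca
   4 |  12 | bbca
   5 |  13 | bca
   6 |  10 | bcbbca
   7 |  14 | ca
   8 |   0 | cacdcddadabcbbca
   9 |  11 | cbbca
  10 |   2 | cdcddadabcbbca
  11 |   4 | cddadabcbbca
  12 |   8 | dabcbbca
  13 |   6 | dadabcbbca
  14 |   3 | dcddadabcbbca
  15 |   5 | ddadabcbbca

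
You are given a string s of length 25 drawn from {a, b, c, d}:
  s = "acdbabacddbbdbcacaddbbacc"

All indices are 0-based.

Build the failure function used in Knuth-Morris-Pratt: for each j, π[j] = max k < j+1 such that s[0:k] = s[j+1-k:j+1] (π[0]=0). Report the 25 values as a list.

π[0] = 0
j=1 s[j]='c': π[1]=0 (border '')
j=2 s[j]='d': π[2]=0 (border '')
j=3 s[j]='b': π[3]=0 (border '')
j=4 s[j]='a': π[4]=1 (border 'a')
j=5 s[j]='b': k: 1→0; π[5]=0 (border '')
j=6 s[j]='a': π[6]=1 (border 'a')
j=7 s[j]='c': π[7]=2 (border 'ac')
j=8 s[j]='d': π[8]=3 (border 'acd')
j=9 s[j]='d': k: 3→0; π[9]=0 (border '')
j=10 s[j]='b': π[10]=0 (border '')
j=11 s[j]='b': π[11]=0 (border '')
j=12 s[j]='d': π[12]=0 (border '')
j=13 s[j]='b': π[13]=0 (border '')
j=14 s[j]='c': π[14]=0 (border '')
j=15 s[j]='a': π[15]=1 (border 'a')
j=16 s[j]='c': π[16]=2 (border 'ac')
j=17 s[j]='a': k: 2→0; π[17]=1 (border 'a')
j=18 s[j]='d': k: 1→0; π[18]=0 (border '')
j=19 s[j]='d': π[19]=0 (border '')
j=20 s[j]='b': π[20]=0 (border '')
j=21 s[j]='b': π[21]=0 (border '')
j=22 s[j]='a': π[22]=1 (border 'a')
j=23 s[j]='c': π[23]=2 (border 'ac')
j=24 s[j]='c': k: 2→0; π[24]=0 (border '')

[0, 0, 0, 0, 1, 0, 1, 2, 3, 0, 0, 0, 0, 0, 0, 1, 2, 1, 0, 0, 0, 0, 1, 2, 0]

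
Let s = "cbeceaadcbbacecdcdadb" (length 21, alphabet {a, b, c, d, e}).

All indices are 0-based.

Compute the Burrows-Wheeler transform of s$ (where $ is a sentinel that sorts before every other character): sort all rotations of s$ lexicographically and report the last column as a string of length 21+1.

bebdadbccd$deeacaacccb

rank  rotation                last
    0  $cbeceaadcbbacecdcdadb  b
    1  aadcbbacecdcdadb$cbece  e
    2  acecdcdadb$cbeceaadcbb  b
    3  adb$cbeceaadcbbacecdcd  d
    4  adcbbacecdcdadb$cbecea  a
    5  b$cbeceaadcbbacecdcdad  d
    6  bacecdcdadb$cbeceaadcb  b
    7  bbacecdcdadb$cbeceaadc  c
    8  beceaadcbbacecdcdadb$c  c
    9  cbbacecdcdadb$cbeceaad  d
   10  cbeceaadcbbacecdcdadb$  $
   11  cdadb$cbeceaadcbbacecd  d
   12  cdcdadb$cbeceaadcbbace  e
   13  ceaadcbbacecdcdadb$cbe  e
   14  cecdcdadb$cbeceaadcbba  a
   15  dadb$cbeceaadcbbacecdc  c
   16  db$cbeceaadcbbacecdcda  a
   17  dcbbacecdcdadb$cbeceaa  a
   18  dcdadb$cbeceaadcbbacec  c
   19  eaadcbbacecdcdadb$cbec  c
   20  ecdcdadb$cbeceaadcbbac  c
   21  eceaadcbbacecdcdadb$cb  b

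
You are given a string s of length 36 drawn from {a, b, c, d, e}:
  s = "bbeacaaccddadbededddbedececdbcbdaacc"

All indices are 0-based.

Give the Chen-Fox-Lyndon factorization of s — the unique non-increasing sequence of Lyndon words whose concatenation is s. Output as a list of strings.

["bbe", "ac", "aaccddadbededddbedececdbcbd", "aacc"]

emit factor 1: 'bbe' (i=0, period=3)
emit factor 2: 'ac' (i=3, period=2)
emit factor 3: 'aaccddadbededddbedececdbcbd' (i=5, period=27)
emit factor 4: 'aacc' (i=32, period=4)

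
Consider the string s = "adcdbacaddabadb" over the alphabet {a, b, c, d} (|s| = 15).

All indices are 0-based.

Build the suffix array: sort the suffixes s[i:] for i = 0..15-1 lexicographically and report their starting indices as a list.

[10, 5, 12, 0, 7, 14, 4, 11, 6, 2, 9, 13, 3, 1, 8]

rank | idx | suffix
   0 |  10 | abadb
   1 |   5 | acaddabadb
   2 |  12 | adb
   3 |   0 | adcdbacaddabadb
   4 |   7 | addabadb
   5 |  14 | b
   6 |   4 | bacaddabadb
   7 |  11 | badb
   8 |   6 | caddabadb
   9 |   2 | cdbacaddabadb
  10 |   9 | dabadb
  11 |  13 | db
  12 |   3 | dbacaddabadb
  13 |   1 | dcdbacaddabadb
  14 |   8 | ddabadb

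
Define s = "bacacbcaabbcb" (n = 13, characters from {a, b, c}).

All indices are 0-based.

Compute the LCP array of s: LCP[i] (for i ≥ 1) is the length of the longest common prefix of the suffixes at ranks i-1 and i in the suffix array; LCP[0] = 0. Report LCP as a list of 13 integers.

rank→(start, suffix):
  0 → (7, 'aabbcb')
  1 → (8, 'abbcb')
  2 → (1, 'acacbcaabbcb')
  3 → (3, 'acbcaabbcb')
  4 → (12, 'b')
  5 → (0, 'bacacbcaabbcb')
  6 → (9, 'bbcb')
  7 → (5, 'bcaabbcb')
  8 → (10, 'bcb')
  9 → (6, 'caabbcb')
  10 → (2, 'cacbcaabbcb')
  11 → (11, 'cb')
  12 → (4, 'cbcaabbcb')

SA = [7, 8, 1, 3, 12, 0, 9, 5, 10, 6, 2, 11, 4]
rank  pair      lcp
   1  s[7:],s[8:]  1  'a'
   2  s[8:],s[1:]  1  'a'
   3  s[1:],s[3:]  2  'ac'
   4  s[3:],s[12:]  0  ''
   5  s[12:],s[0:]  1  'b'
   6  s[0:],s[9:]  1  'b'
   7  s[9:],s[5:]  1  'b'
   8  s[5:],s[10:]  2  'bc'
   9  s[10:],s[6:]  0  ''
  10  s[6:],s[2:]  2  'ca'
  11  s[2:],s[11:]  1  'c'
  12  s[11:],s[4:]  2  'cb'

[0, 1, 1, 2, 0, 1, 1, 1, 2, 0, 2, 1, 2]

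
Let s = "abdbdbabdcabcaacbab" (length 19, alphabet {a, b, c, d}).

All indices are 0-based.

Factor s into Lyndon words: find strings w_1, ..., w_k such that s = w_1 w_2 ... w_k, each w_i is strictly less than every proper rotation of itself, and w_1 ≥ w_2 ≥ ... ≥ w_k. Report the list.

emit factor 1: 'abdbdbabdc' (i=0, period=10)
emit factor 2: 'abc' (i=10, period=3)
emit factor 3: 'aacbab' (i=13, period=6)

["abdbdbabdc", "abc", "aacbab"]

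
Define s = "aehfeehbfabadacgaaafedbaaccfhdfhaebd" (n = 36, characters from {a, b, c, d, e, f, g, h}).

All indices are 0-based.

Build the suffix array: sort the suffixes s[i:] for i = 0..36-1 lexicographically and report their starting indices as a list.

[16, 23, 17, 9, 24, 13, 11, 32, 0, 18, 22, 10, 34, 7, 25, 26, 14, 35, 12, 21, 29, 33, 20, 4, 5, 1, 8, 19, 3, 30, 27, 15, 31, 6, 28, 2]

rank→(start, suffix):
  0 → (16, 'aaafedbaaccfhdfhaebd')
  1 → (23, 'aaccfhdfhaebd')
  2 → (17, 'aafedbaaccfhdfhaebd')
  3 → (9, 'abadacgaaafedbaaccfhdfhaebd')
  4 → (24, 'accfhdfhaebd')
  5 → (13, 'acgaaafedbaaccfhdfhaebd')
  6 → (11, 'adacgaaafedbaaccfhdfhaebd')
  7 → (32, 'aebd')
  8 → (0, 'aehfeehbfabadacgaaafedbaaccfhdfhaebd')
  9 → (18, 'afedbaaccfhdfhaebd')
  10 → (22, 'baaccfhdfhaebd')
  11 → (10, 'badacgaaafedbaaccfhdfhaebd')
  12 → (34, 'bd')
  13 → (7, 'bfabadacgaaafedbaaccfhdfhaebd')
  14 → (25, 'ccfhdfhaebd')
  15 → (26, 'cfhdfhaebd')
  16 → (14, 'cgaaafedbaaccfhdfhaebd')
  17 → (35, 'd')
  18 → (12, 'dacgaaafedbaaccfhdfhaebd')
  19 → (21, 'dbaaccfhdfhaebd')
  20 → (29, 'dfhaebd')
  21 → (33, 'ebd')
  22 → (20, 'edbaaccfhdfhaebd')
  23 → (4, 'eehbfabadacgaaafedbaaccfhdfhaebd')
  24 → (5, 'ehbfabadacgaaafedbaaccfhdfhaebd')
  25 → (1, 'ehfeehbfabadacgaaafedbaaccfhdfhaebd')
  26 → (8, 'fabadacgaaafedbaaccfhdfhaebd')
  27 → (19, 'fedbaaccfhdfhaebd')
  28 → (3, 'feehbfabadacgaaafedbaaccfhdfhaebd')
  29 → (30, 'fhaebd')
  30 → (27, 'fhdfhaebd')
  31 → (15, 'gaaafedbaaccfhdfhaebd')
  32 → (31, 'haebd')
  33 → (6, 'hbfabadacgaaafedbaaccfhdfhaebd')
  34 → (28, 'hdfhaebd')
  35 → (2, 'hfeehbfabadacgaaafedbaaccfhdfhaebd')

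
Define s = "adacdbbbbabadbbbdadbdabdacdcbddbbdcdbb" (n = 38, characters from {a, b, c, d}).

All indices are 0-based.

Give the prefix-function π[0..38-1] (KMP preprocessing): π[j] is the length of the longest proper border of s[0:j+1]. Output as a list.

[0, 0, 1, 0, 0, 0, 0, 0, 0, 1, 0, 1, 2, 0, 0, 0, 0, 1, 2, 0, 0, 1, 0, 0, 1, 0, 0, 0, 0, 0, 0, 0, 0, 0, 0, 0, 0, 0]

π[0] = 0
j=1 s[j]='d': π[1]=0 (border '')
j=2 s[j]='a': π[2]=1 (border 'a')
j=3 s[j]='c': k: 1→0; π[3]=0 (border '')
j=4 s[j]='d': π[4]=0 (border '')
j=5 s[j]='b': π[5]=0 (border '')
j=6 s[j]='b': π[6]=0 (border '')
j=7 s[j]='b': π[7]=0 (border '')
j=8 s[j]='b': π[8]=0 (border '')
j=9 s[j]='a': π[9]=1 (border 'a')
j=10 s[j]='b': k: 1→0; π[10]=0 (border '')
j=11 s[j]='a': π[11]=1 (border 'a')
j=12 s[j]='d': π[12]=2 (border 'ad')
j=13 s[j]='b': k: 2→0; π[13]=0 (border '')
j=14 s[j]='b': π[14]=0 (border '')
j=15 s[j]='b': π[15]=0 (border '')
j=16 s[j]='d': π[16]=0 (border '')
j=17 s[j]='a': π[17]=1 (border 'a')
j=18 s[j]='d': π[18]=2 (border 'ad')
j=19 s[j]='b': k: 2→0; π[19]=0 (border '')
j=20 s[j]='d': π[20]=0 (border '')
j=21 s[j]='a': π[21]=1 (border 'a')
j=22 s[j]='b': k: 1→0; π[22]=0 (border '')
j=23 s[j]='d': π[23]=0 (border '')
j=24 s[j]='a': π[24]=1 (border 'a')
j=25 s[j]='c': k: 1→0; π[25]=0 (border '')
j=26 s[j]='d': π[26]=0 (border '')
j=27 s[j]='c': π[27]=0 (border '')
j=28 s[j]='b': π[28]=0 (border '')
j=29 s[j]='d': π[29]=0 (border '')
j=30 s[j]='d': π[30]=0 (border '')
j=31 s[j]='b': π[31]=0 (border '')
j=32 s[j]='b': π[32]=0 (border '')
j=33 s[j]='d': π[33]=0 (border '')
j=34 s[j]='c': π[34]=0 (border '')
j=35 s[j]='d': π[35]=0 (border '')
j=36 s[j]='b': π[36]=0 (border '')
j=37 s[j]='b': π[37]=0 (border '')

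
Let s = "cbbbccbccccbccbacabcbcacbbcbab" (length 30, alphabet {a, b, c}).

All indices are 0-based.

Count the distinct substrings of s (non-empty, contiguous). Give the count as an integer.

402

sorted suffixes:
  #0 SA[0]=28  'ab'
  #1 SA[1]=17  'abcbcacbbcbab'
  #2 SA[2]=15  'acabcbcacbbcbab'
  #3 SA[3]=22  'acbbcbab'
  #4 SA[4]=29  'b'
  #5 SA[5]=27  'bab'
  #6 SA[6]=14  'bacabcbcacbbcbab'
  #7 SA[7]=1  'bbbccbccccbccbacabcbcacbbcbab'
  #8 SA[8]=24  'bbcbab'
  #9 SA[9]=2  'bbccbccccbccbacabcbcacbbcbab'
  #10 SA[10]=20  'bcacbbcbab'
  #11 SA[11]=25  'bcbab'
  #12 SA[12]=18  'bcbcacbbcbab'
  #13 SA[13]=11  'bccbacabcbcacbbcbab'
  #14 SA[14]=3  'bccbccccbccbacabcbcacbbcbab'
  #15 SA[15]=6  'bccccbccbacabcbcacbbcbab'
  #16 SA[16]=16  'cabcbcacbbcbab'
  #17 SA[17]=21  'cacbbcbab'
  #18 SA[18]=26  'cbab'
  #19 SA[19]=13  'cbacabcbcacbbcbab'
  #20 SA[20]=0  'cbbbccbccccbccbacabcbcacbbcbab'
  #21 SA[21]=23  'cbbcbab'
  #22 SA[22]=19  'cbcacbbcbab'
  #23 SA[23]=10  'cbccbacabcbcacbbcbab'
  #24 SA[24]=5  'cbccccbccbacabcbcacbbcbab'
  #25 SA[25]=12  'ccbacabcbcacbbcbab'
  #26 SA[26]=9  'ccbccbacabcbcacbbcbab'
  #27 SA[27]=4  'ccbccccbccbacabcbcacbbcbab'
  #28 SA[28]=8  'cccbccbacabcbcacbbcbab'
  #29 SA[29]=7  'ccccbccbacabcbcacbbcbab'

SA = [28, 17, 15, 22, 29, 27, 14, 1, 24, 2, 20, 25, 18, 11, 3, 6, 16, 21, 26, 13, 0, 23, 19, 10, 5, 12, 9, 4, 8, 7]
rank  pair      lcp
   1  s[28:],s[17:]  2  'ab'
   2  s[17:],s[15:]  1  'a'
   3  s[15:],s[22:]  2  'ac'
   4  s[22:],s[29:]  0  ''
   5  s[29:],s[27:]  1  'b'
   6  s[27:],s[14:]  2  'ba'
   7  s[14:],s[1:]  1  'b'
   8  s[1:],s[24:]  2  'bb'
   9  s[24:],s[2:]  3  'bbc'
  10  s[2:],s[20:]  1  'b'
  11  s[20:],s[25:]  2  'bc'
  12  s[25:],s[18:]  3  'bcb'
  13  s[18:],s[11:]  2  'bc'
  14  s[11:],s[3:]  4  'bccb'
  15  s[3:],s[6:]  3  'bcc'
  16  s[6:],s[16:]  0  ''
  17  s[16:],s[21:]  2  'ca'
  18  s[21:],s[26:]  1  'c'
  19  s[26:],s[13:]  3  'cba'
  20  s[13:],s[0:]  2  'cb'
  21  s[0:],s[23:]  3  'cbb'
  22  s[23:],s[19:]  2  'cb'
  23  s[19:],s[10:]  3  'cbc'
  24  s[10:],s[5:]  4  'cbcc'
  25  s[5:],s[12:]  1  'c'
  26  s[12:],s[9:]  3  'ccb'
  27  s[9:],s[4:]  5  'ccbcc'
  28  s[4:],s[8:]  2  'cc'
  29  s[8:],s[7:]  3  'ccc'

n(n+1)/2 = 30·31/2 = 465
Σ LCP = 0 + 2 + 1 + 2 + 0 + 1 + 2 + 1 + 2 + 3 + 1 + 2 + 3 + 2 + 4 + 3 + 0 + 2 + 1 + 3 + 2 + 3 + 2 + 3 + 4 + 1 + 3 + 5 + 2 + 3 = 63
distinct = 465 − 63 = 402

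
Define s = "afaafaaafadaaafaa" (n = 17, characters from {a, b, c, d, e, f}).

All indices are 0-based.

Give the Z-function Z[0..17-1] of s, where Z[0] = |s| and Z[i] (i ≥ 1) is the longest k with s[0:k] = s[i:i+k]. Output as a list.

[17, 0, 1, 4, 0, 1, 1, 3, 0, 1, 0, 1, 1, 4, 0, 1, 1]

Z[0]=17
i=1: i≥r, start 0; Z[1]=0
i=2: i≥r, start 0; Z[2]=1 scan→box=[2,3)
i=3: i≥r, start 0; Z[3]=4 scan→box=[3,7)
i=4: min(r-i=3, Z[1]=0)=0; Z[4]=0
i=5: min(r-i=2, Z[2]=1)=1; Z[5]=1
i=6: min(r-i=1, Z[3]=4)=1; Z[6]=1
i=7: i≥r, start 0; Z[7]=3 scan→box=[7,10)
i=8: min(r-i=2, Z[1]=0)=0; Z[8]=0
i=9: min(r-i=1, Z[2]=1)=1; Z[9]=1
i=10: i≥r, start 0; Z[10]=0
i=11: i≥r, start 0; Z[11]=1 scan→box=[11,12)
i=12: i≥r, start 0; Z[12]=1 scan→box=[12,13)
i=13: i≥r, start 0; Z[13]=4 scan→box=[13,17)
i=14: min(r-i=3, Z[1]=0)=0; Z[14]=0
i=15: min(r-i=2, Z[2]=1)=1; Z[15]=1
i=16: min(r-i=1, Z[3]=4)=1; Z[16]=1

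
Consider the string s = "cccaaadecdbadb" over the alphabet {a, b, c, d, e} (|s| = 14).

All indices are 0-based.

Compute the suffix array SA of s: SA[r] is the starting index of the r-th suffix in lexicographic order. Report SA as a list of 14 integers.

sorted suffixes:
  #0 SA[0]=3  'aaadecdbadb'
  #1 SA[1]=4  'aadecdbadb'
  #2 SA[2]=11  'adb'
  #3 SA[3]=5  'adecdbadb'
  #4 SA[4]=13  'b'
  #5 SA[5]=10  'badb'
  #6 SA[6]=2  'caaadecdbadb'
  #7 SA[7]=1  'ccaaadecdbadb'
  #8 SA[8]=0  'cccaaadecdbadb'
  #9 SA[9]=8  'cdbadb'
  #10 SA[10]=12  'db'
  #11 SA[11]=9  'dbadb'
  #12 SA[12]=6  'decdbadb'
  #13 SA[13]=7  'ecdbadb'

[3, 4, 11, 5, 13, 10, 2, 1, 0, 8, 12, 9, 6, 7]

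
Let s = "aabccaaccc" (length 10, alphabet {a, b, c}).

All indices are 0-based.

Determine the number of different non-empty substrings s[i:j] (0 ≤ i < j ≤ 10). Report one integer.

45

sorted suffixes:
  #0 SA[0]=0  'aabccaaccc'
  #1 SA[1]=5  'aaccc'
  #2 SA[2]=1  'abccaaccc'
  #3 SA[3]=6  'accc'
  #4 SA[4]=2  'bccaaccc'
  #5 SA[5]=9  'c'
  #6 SA[6]=4  'caaccc'
  #7 SA[7]=8  'cc'
  #8 SA[8]=3  'ccaaccc'
  #9 SA[9]=7  'ccc'

SA = [0, 5, 1, 6, 2, 9, 4, 8, 3, 7]
i: (SA[i-1],SA[i]) lcp shared
  1: (0,5) 2 'aa'
  2: (5,1) 1 'a'
  3: (1,6) 1 'a'
  4: (6,2) 0 ''
  5: (2,9) 0 ''
  6: (9,4) 1 'c'
  7: (4,8) 1 'c'
  8: (8,3) 2 'cc'
  9: (3,7) 2 'cc'

n(n+1)/2 = 10·11/2 = 55
Σ LCP = 0 + 2 + 1 + 1 + 0 + 0 + 1 + 1 + 2 + 2 = 10
distinct = 55 − 10 = 45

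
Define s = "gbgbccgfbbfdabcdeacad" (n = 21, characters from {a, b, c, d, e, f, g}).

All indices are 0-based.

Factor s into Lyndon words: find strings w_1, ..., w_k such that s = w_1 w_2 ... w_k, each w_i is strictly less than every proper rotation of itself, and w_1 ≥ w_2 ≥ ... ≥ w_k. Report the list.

emit factor 1: 'g' (i=0, period=1)
emit factor 2: 'bg' (i=1, period=2)
emit factor 3: 'bccgf' (i=3, period=5)
emit factor 4: 'bbfd' (i=8, period=4)
emit factor 5: 'abcdeacad' (i=12, period=9)

["g", "bg", "bccgf", "bbfd", "abcdeacad"]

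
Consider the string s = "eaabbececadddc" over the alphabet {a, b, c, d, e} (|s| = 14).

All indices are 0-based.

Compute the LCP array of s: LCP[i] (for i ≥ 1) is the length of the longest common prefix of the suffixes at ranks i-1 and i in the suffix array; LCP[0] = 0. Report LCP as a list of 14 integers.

[0, 1, 1, 0, 1, 0, 1, 1, 0, 1, 2, 0, 1, 2]

rank | idx | suffix
   0 |   1 | aabbececadddc
   1 |   2 | abbececadddc
   2 |   9 | adddc
   3 |   3 | bbececadddc
   4 |   4 | bececadddc
   5 |  13 | c
   6 |   8 | cadddc
   7 |   6 | cecadddc
   8 |  12 | dc
   9 |  11 | ddc
  10 |  10 | dddc
  11 |   0 | eaabbececadddc
  12 |   7 | ecadddc
  13 |   5 | ececadddc

SA = [1, 2, 9, 3, 4, 13, 8, 6, 12, 11, 10, 0, 7, 5]
rank  pair      lcp
   1  s[1:],s[2:]  1  'a'
   2  s[2:],s[9:]  1  'a'
   3  s[9:],s[3:]  0  ''
   4  s[3:],s[4:]  1  'b'
   5  s[4:],s[13:]  0  ''
   6  s[13:],s[8:]  1  'c'
   7  s[8:],s[6:]  1  'c'
   8  s[6:],s[12:]  0  ''
   9  s[12:],s[11:]  1  'd'
  10  s[11:],s[10:]  2  'dd'
  11  s[10:],s[0:]  0  ''
  12  s[0:],s[7:]  1  'e'
  13  s[7:],s[5:]  2  'ec'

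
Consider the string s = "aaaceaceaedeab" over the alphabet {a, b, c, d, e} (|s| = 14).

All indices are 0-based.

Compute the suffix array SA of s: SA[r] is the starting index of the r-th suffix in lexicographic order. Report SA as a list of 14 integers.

rank | idx | suffix
   0 |   0 | aaaceaceaedeab
   1 |   1 | aaceaceaedeab
   2 |  12 | ab
   3 |   2 | aceaceaedeab
   4 |   5 | aceaedeab
   5 |   8 | aedeab
   6 |  13 | b
   7 |   3 | ceaceaedeab
   8 |   6 | ceaedeab
   9 |  10 | deab
  10 |  11 | eab
  11 |   4 | eaceaedeab
  12 |   7 | eaedeab
  13 |   9 | edeab

[0, 1, 12, 2, 5, 8, 13, 3, 6, 10, 11, 4, 7, 9]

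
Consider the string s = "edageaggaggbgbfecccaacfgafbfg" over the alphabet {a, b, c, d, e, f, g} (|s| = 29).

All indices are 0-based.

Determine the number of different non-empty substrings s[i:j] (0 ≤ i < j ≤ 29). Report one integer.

rank | idx | suffix
   0 |  19 | aacfgafbfg
   1 |  20 | acfgafbfg
   2 |  24 | afbfg
   3 |   2 | ageaggaggbgbfecccaacfgafbfg
   4 |   5 | aggaggbgbfecccaacfgafbfg
   5 |   8 | aggbgbfecccaacfgafbfg
   6 |  13 | bfecccaacfgafbfg
   7 |  26 | bfg
   8 |  11 | bgbfecccaacfgafbfg
   9 |  18 | caacfgafbfg
  10 |  17 | ccaacfgafbfg
  11 |  16 | cccaacfgafbfg
  12 |  21 | cfgafbfg
  13 |   1 | dageaggaggbgbfecccaacfgafbfg
  14 |   4 | eaggaggbgbfecccaacfgafbfg
  15 |  15 | ecccaacfgafbfg
  16 |   0 | edageaggaggbgbfecccaacfgafbfg
  17 |  25 | fbfg
  18 |  14 | fecccaacfgafbfg
  19 |  27 | fg
  20 |  22 | fgafbfg
  21 |  28 | g
  22 |  23 | gafbfg
  23 |   7 | gaggbgbfecccaacfgafbfg
  24 |  12 | gbfecccaacfgafbfg
  25 |  10 | gbgbfecccaacfgafbfg
  26 |   3 | geaggaggbgbfecccaacfgafbfg
  27 |   6 | ggaggbgbfecccaacfgafbfg
  28 |   9 | ggbgbfecccaacfgafbfg

SA = [19, 20, 24, 2, 5, 8, 13, 26, 11, 18, 17, 16, 21, 1, 4, 15, 0, 25, 14, 27, 22, 28, 23, 7, 12, 10, 3, 6, 9]
[i] adj suffixes → lcp
  [1] 19/20 → 1 ('a')
  [2] 20/24 → 1 ('a')
  [3] 24/2 → 1 ('a')
  [4] 2/5 → 2 ('ag')
  [5] 5/8 → 3 ('agg')
  [6] 8/13 → 0 ('')
  [7] 13/26 → 2 ('bf')
  [8] 26/11 → 1 ('b')
  [9] 11/18 → 0 ('')
  [10] 18/17 → 1 ('c')
  [11] 17/16 → 2 ('cc')
  [12] 16/21 → 1 ('c')
  [13] 21/1 → 0 ('')
  [14] 1/4 → 0 ('')
  [15] 4/15 → 1 ('e')
  [16] 15/0 → 1 ('e')
  [17] 0/25 → 0 ('')
  [18] 25/14 → 1 ('f')
  [19] 14/27 → 1 ('f')
  [20] 27/22 → 2 ('fg')
  [21] 22/28 → 0 ('')
  [22] 28/23 → 1 ('g')
  [23] 23/7 → 2 ('ga')
  [24] 7/12 → 1 ('g')
  [25] 12/10 → 2 ('gb')
  [26] 10/3 → 1 ('g')
  [27] 3/6 → 1 ('g')
  [28] 6/9 → 2 ('gg')

n(n+1)/2 = 29·30/2 = 435
Σ LCP = 0 + 1 + 1 + 1 + 2 + 3 + 0 + 2 + 1 + 0 + 1 + 2 + 1 + 0 + 0 + 1 + 1 + 0 + 1 + 1 + 2 + 0 + 1 + 2 + 1 + 2 + 1 + 1 + 2 = 31
distinct = 435 − 31 = 404

404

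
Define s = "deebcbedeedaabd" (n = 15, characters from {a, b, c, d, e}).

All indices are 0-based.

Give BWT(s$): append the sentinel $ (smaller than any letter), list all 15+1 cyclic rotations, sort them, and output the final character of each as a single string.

ddaeacbbe$eeebdd

rank  rotation          last
    0  $deebcbedeedaabd  d
    1  aabd$deebcbedeed  d
    2  abd$deebcbedeeda  a
    3  bcbedeedaabd$dee  e
    4  bd$deebcbedeedaa  a
    5  bedeedaabd$deebc  c
    6  cbedeedaabd$deeb  b
    7  d$deebcbedeedaab  b
    8  daabd$deebcbedee  e
    9  deebcbedeedaabd$  $
   10  deedaabd$deebcbe  e
   11  ebcbedeedaabd$de  e
   12  edaabd$deebcbede  e
   13  edeedaabd$deebcb  b
   14  eebcbedeedaabd$d  d
   15  eedaabd$deebcbed  d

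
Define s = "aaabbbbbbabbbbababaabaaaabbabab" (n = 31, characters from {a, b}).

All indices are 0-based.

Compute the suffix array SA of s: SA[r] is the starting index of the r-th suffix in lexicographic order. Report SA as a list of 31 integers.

sorted suffixes:
  #0 SA[0]=21  'aaaabbabab'
  #1 SA[1]=22  'aaabbabab'
  #2 SA[2]=0  'aaabbbbbbabbbbababaabaaaabbabab'
  #3 SA[3]=18  'aabaaaabbabab'
  #4 SA[4]=23  'aabbabab'
  #5 SA[5]=1  'aabbbbbbabbbbababaabaaaabbabab'
  #6 SA[6]=29  'ab'
  #7 SA[7]=19  'abaaaabbabab'
  #8 SA[8]=16  'abaabaaaabbabab'
  #9 SA[9]=27  'abab'
  #10 SA[10]=14  'ababaabaaaabbabab'
  #11 SA[11]=24  'abbabab'
  #12 SA[12]=9  'abbbbababaabaaaabbabab'
  #13 SA[13]=2  'abbbbbbabbbbababaabaaaabbabab'
  #14 SA[14]=30  'b'
  #15 SA[15]=20  'baaaabbabab'
  #16 SA[16]=17  'baabaaaabbabab'
  #17 SA[17]=28  'bab'
  #18 SA[18]=15  'babaabaaaabbabab'
  #19 SA[19]=26  'babab'
  #20 SA[20]=13  'bababaabaaaabbabab'
  #21 SA[21]=8  'babbbbababaabaaaabbabab'
  #22 SA[22]=25  'bbabab'
  #23 SA[23]=12  'bbababaabaaaabbabab'
  #24 SA[24]=7  'bbabbbbababaabaaaabbabab'
  #25 SA[25]=11  'bbbababaabaaaabbabab'
  #26 SA[26]=6  'bbbabbbbababaabaaaabbabab'
  #27 SA[27]=10  'bbbbababaabaaaabbabab'
  #28 SA[28]=5  'bbbbabbbbababaabaaaabbabab'
  #29 SA[29]=4  'bbbbbabbbbababaabaaaabbabab'
  #30 SA[30]=3  'bbbbbbabbbbababaabaaaabbabab'

[21, 22, 0, 18, 23, 1, 29, 19, 16, 27, 14, 24, 9, 2, 30, 20, 17, 28, 15, 26, 13, 8, 25, 12, 7, 11, 6, 10, 5, 4, 3]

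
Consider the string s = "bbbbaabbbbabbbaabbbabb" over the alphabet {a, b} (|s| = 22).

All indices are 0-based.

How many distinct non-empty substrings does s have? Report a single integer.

176

rank→(start, suffix):
  0 → (14, 'aabbbabb')
  1 → (4, 'aabbbbabbbaabbbabb')
  2 → (19, 'abb')
  3 → (10, 'abbbaabbbabb')
  4 → (15, 'abbbabb')
  5 → (5, 'abbbbabbbaabbbabb')
  6 → (21, 'b')
  7 → (13, 'baabbbabb')
  8 → (3, 'baabbbbabbbaabbbabb')
  9 → (18, 'babb')
  10 → (9, 'babbbaabbbabb')
  11 → (20, 'bb')
  12 → (12, 'bbaabbbabb')
  13 → (2, 'bbaabbbbabbbaabbbabb')
  14 → (17, 'bbabb')
  15 → (8, 'bbabbbaabbbabb')
  16 → (11, 'bbbaabbbabb')
  17 → (1, 'bbbaabbbbabbbaabbbabb')
  18 → (16, 'bbbabb')
  19 → (7, 'bbbabbbaabbbabb')
  20 → (0, 'bbbbaabbbbabbbaabbbabb')
  21 → (6, 'bbbbabbbaabbbabb')

SA = [14, 4, 19, 10, 15, 5, 21, 13, 3, 18, 9, 20, 12, 2, 17, 8, 11, 1, 16, 7, 0, 6]
[i] adj suffixes → lcp
  [1] 14/4 → 5 ('aabbb')
  [2] 4/19 → 1 ('a')
  [3] 19/10 → 3 ('abb')
  [4] 10/15 → 5 ('abbba')
  [5] 15/5 → 4 ('abbb')
  [6] 5/21 → 0 ('')
  [7] 21/13 → 1 ('b')
  [8] 13/3 → 6 ('baabbb')
  [9] 3/18 → 2 ('ba')
  [10] 18/9 → 4 ('babb')
  [11] 9/20 → 1 ('b')
  [12] 20/12 → 2 ('bb')
  [13] 12/2 → 7 ('bbaabbb')
  [14] 2/17 → 3 ('bba')
  [15] 17/8 → 5 ('bbabb')
  [16] 8/11 → 2 ('bb')
  [17] 11/1 → 8 ('bbbaabbb')
  [18] 1/16 → 4 ('bbba')
  [19] 16/7 → 6 ('bbbabb')
  [20] 7/0 → 3 ('bbb')
  [21] 0/6 → 5 ('bbbba')

n(n+1)/2 = 22·23/2 = 253
Σ LCP = 0 + 5 + 1 + 3 + 5 + 4 + 0 + 1 + 6 + 2 + 4 + 1 + 2 + 7 + 3 + 5 + 2 + 8 + 4 + 6 + 3 + 5 = 77
distinct = 253 − 77 = 176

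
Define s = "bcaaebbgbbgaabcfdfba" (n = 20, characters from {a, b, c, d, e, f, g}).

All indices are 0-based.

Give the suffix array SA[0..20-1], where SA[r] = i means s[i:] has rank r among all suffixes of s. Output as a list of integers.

[19, 11, 2, 12, 3, 18, 8, 5, 0, 13, 9, 6, 1, 14, 16, 4, 17, 15, 10, 7]

sorted suffixes:
  #0 SA[0]=19  'a'
  #1 SA[1]=11  'aabcfdfba'
  #2 SA[2]=2  'aaebbgbbgaabcfdfba'
  #3 SA[3]=12  'abcfdfba'
  #4 SA[4]=3  'aebbgbbgaabcfdfba'
  #5 SA[5]=18  'ba'
  #6 SA[6]=8  'bbgaabcfdfba'
  #7 SA[7]=5  'bbgbbgaabcfdfba'
  #8 SA[8]=0  'bcaaebbgbbgaabcfdfba'
  #9 SA[9]=13  'bcfdfba'
  #10 SA[10]=9  'bgaabcfdfba'
  #11 SA[11]=6  'bgbbgaabcfdfba'
  #12 SA[12]=1  'caaebbgbbgaabcfdfba'
  #13 SA[13]=14  'cfdfba'
  #14 SA[14]=16  'dfba'
  #15 SA[15]=4  'ebbgbbgaabcfdfba'
  #16 SA[16]=17  'fba'
  #17 SA[17]=15  'fdfba'
  #18 SA[18]=10  'gaabcfdfba'
  #19 SA[19]=7  'gbbgaabcfdfba'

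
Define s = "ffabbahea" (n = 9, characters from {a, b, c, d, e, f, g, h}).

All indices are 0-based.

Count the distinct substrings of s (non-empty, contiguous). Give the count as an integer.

rank | idx | suffix
   0 |   8 | a
   1 |   2 | abbahea
   2 |   5 | ahea
   3 |   4 | bahea
   4 |   3 | bbahea
   5 |   7 | ea
   6 |   1 | fabbahea
   7 |   0 | ffabbahea
   8 |   6 | hea

SA = [8, 2, 5, 4, 3, 7, 1, 0, 6]
rank  pair      lcp
   1  s[8:],s[2:]  1  'a'
   2  s[2:],s[5:]  1  'a'
   3  s[5:],s[4:]  0  ''
   4  s[4:],s[3:]  1  'b'
   5  s[3:],s[7:]  0  ''
   6  s[7:],s[1:]  0  ''
   7  s[1:],s[0:]  1  'f'
   8  s[0:],s[6:]  0  ''

n(n+1)/2 = 9·10/2 = 45
Σ LCP = 0 + 1 + 1 + 0 + 1 + 0 + 0 + 1 + 0 = 4
distinct = 45 − 4 = 41

41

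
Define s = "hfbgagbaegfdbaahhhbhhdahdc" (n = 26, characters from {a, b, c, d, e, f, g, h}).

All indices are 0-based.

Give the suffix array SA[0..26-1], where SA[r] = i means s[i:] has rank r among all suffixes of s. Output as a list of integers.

rank | idx | suffix
   0 |  13 | aahhhbhhdahdc
   1 |   7 | aegfdbaahhhbhhdahdc
   2 |   4 | agbaegfdbaahhhbhhdahdc
   3 |  22 | ahdc
   4 |  14 | ahhhbhhdahdc
   5 |  12 | baahhhbhhdahdc
   6 |   6 | baegfdbaahhhbhhdahdc
   7 |   2 | bgagbaegfdbaahhhbhhdahdc
   8 |  18 | bhhdahdc
   9 |  25 | c
  10 |  21 | dahdc
  11 |  11 | dbaahhhbhhdahdc
  12 |  24 | dc
  13 |   8 | egfdbaahhhbhhdahdc
  14 |   1 | fbgagbaegfdbaahhhbhhdahdc
  15 |  10 | fdbaahhhbhhdahdc
  16 |   3 | gagbaegfdbaahhhbhhdahdc
  17 |   5 | gbaegfdbaahhhbhhdahdc
  18 |   9 | gfdbaahhhbhhdahdc
  19 |  17 | hbhhdahdc
  20 |  20 | hdahdc
  21 |  23 | hdc
  22 |   0 | hfbgagbaegfdbaahhhbhhdahdc
  23 |  16 | hhbhhdahdc
  24 |  19 | hhdahdc
  25 |  15 | hhhbhhdahdc

[13, 7, 4, 22, 14, 12, 6, 2, 18, 25, 21, 11, 24, 8, 1, 10, 3, 5, 9, 17, 20, 23, 0, 16, 19, 15]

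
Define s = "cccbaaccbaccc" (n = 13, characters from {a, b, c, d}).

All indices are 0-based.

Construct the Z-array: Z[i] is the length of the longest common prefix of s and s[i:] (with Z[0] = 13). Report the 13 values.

[13, 2, 1, 0, 0, 0, 2, 1, 0, 0, 3, 2, 1]

Z[0]=13
i=1: outside box; Z[1]=2 scan→box=[1,3)
i=2: min(r-i=1, Z[1]=2)=1; Z[2]=1
i=3: outside box; Z[3]=0
i=4: outside box; Z[4]=0
i=5: outside box; Z[5]=0
i=6: outside box; Z[6]=2 scan→box=[6,8)
i=7: min(r-i=1, Z[1]=2)=1; Z[7]=1
i=8: outside box; Z[8]=0
i=9: outside box; Z[9]=0
i=10: outside box; Z[10]=3 scan→box=[10,13)
i=11: min(r-i=2, Z[1]=2)=2; Z[11]=2
i=12: min(r-i=1, Z[2]=1)=1; Z[12]=1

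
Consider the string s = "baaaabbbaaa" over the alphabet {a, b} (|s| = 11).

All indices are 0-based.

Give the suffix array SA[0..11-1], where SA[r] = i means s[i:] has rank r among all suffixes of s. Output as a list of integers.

[10, 9, 8, 1, 2, 3, 4, 7, 0, 6, 5]

sorted suffixes:
  #0 SA[0]=10  'a'
  #1 SA[1]=9  'aa'
  #2 SA[2]=8  'aaa'
  #3 SA[3]=1  'aaaabbbaaa'
  #4 SA[4]=2  'aaabbbaaa'
  #5 SA[5]=3  'aabbbaaa'
  #6 SA[6]=4  'abbbaaa'
  #7 SA[7]=7  'baaa'
  #8 SA[8]=0  'baaaabbbaaa'
  #9 SA[9]=6  'bbaaa'
  #10 SA[10]=5  'bbbaaa'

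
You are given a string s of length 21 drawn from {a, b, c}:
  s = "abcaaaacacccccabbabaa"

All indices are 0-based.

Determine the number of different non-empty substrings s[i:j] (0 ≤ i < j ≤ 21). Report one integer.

197

rank | idx | suffix
   0 |  20 | a
   1 |  19 | aa
   2 |   3 | aaaacacccccabbabaa
   3 |   4 | aaacacccccabbabaa
   4 |   5 | aacacccccabbabaa
   5 |  17 | abaa
   6 |  14 | abbabaa
   7 |   0 | abcaaaacacccccabbabaa
   8 |   6 | acacccccabbabaa
   9 |   8 | acccccabbabaa
  10 |  18 | baa
  11 |  16 | babaa
  12 |  15 | bbabaa
  13 |   1 | bcaaaacacccccabbabaa
  14 |   2 | caaaacacccccabbabaa
  15 |  13 | cabbabaa
  16 |   7 | cacccccabbabaa
  17 |  12 | ccabbabaa
  18 |  11 | cccabbabaa
  19 |  10 | ccccabbabaa
  20 |   9 | cccccabbabaa

SA = [20, 19, 3, 4, 5, 17, 14, 0, 6, 8, 18, 16, 15, 1, 2, 13, 7, 12, 11, 10, 9]
[i] adj suffixes → lcp
  [1] 20/19 → 1 ('a')
  [2] 19/3 → 2 ('aa')
  [3] 3/4 → 3 ('aaa')
  [4] 4/5 → 2 ('aa')
  [5] 5/17 → 1 ('a')
  [6] 17/14 → 2 ('ab')
  [7] 14/0 → 2 ('ab')
  [8] 0/6 → 1 ('a')
  [9] 6/8 → 2 ('ac')
  [10] 8/18 → 0 ('')
  [11] 18/16 → 2 ('ba')
  [12] 16/15 → 1 ('b')
  [13] 15/1 → 1 ('b')
  [14] 1/2 → 0 ('')
  [15] 2/13 → 2 ('ca')
  [16] 13/7 → 2 ('ca')
  [17] 7/12 → 1 ('c')
  [18] 12/11 → 2 ('cc')
  [19] 11/10 → 3 ('ccc')
  [20] 10/9 → 4 ('cccc')

n(n+1)/2 = 21·22/2 = 231
Σ LCP = 0 + 1 + 2 + 3 + 2 + 1 + 2 + 2 + 1 + 2 + 0 + 2 + 1 + 1 + 0 + 2 + 2 + 1 + 2 + 3 + 4 = 34
distinct = 231 − 34 = 197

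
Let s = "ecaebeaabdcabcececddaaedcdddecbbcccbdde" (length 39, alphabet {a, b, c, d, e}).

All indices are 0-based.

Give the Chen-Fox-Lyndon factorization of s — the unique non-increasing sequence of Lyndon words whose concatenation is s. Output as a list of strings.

emit factor 1: 'e' (i=0, period=1)
emit factor 2: 'c' (i=1, period=1)
emit factor 3: 'aebe' (i=2, period=4)
emit factor 4: 'aabdcabcececddaaedcdddecbbcccbdde' (i=6, period=33)

["e", "c", "aebe", "aabdcabcececddaaedcdddecbbcccbdde"]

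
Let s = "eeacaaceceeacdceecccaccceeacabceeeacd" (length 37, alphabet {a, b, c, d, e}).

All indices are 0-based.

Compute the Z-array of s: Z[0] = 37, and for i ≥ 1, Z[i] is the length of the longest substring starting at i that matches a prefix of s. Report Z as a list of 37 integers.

Z[0]=37
i=1: fresh scan; Z[1]=1 grow→box=[1,2)
i=2: fresh scan; Z[2]=0
i=3: fresh scan; Z[3]=0
i=4: fresh scan; Z[4]=0
i=5: fresh scan; Z[5]=0
i=6: fresh scan; Z[6]=0
i=7: fresh scan; Z[7]=1 grow→box=[7,8)
i=8: fresh scan; Z[8]=0
i=9: fresh scan; Z[9]=4 grow→box=[9,13)
i=10: min(r-i=3, Z[1]=1)=1; Z[10]=1
i=11: min(r-i=2, Z[2]=0)=0; Z[11]=0
i=12: min(r-i=1, Z[3]=0)=0; Z[12]=0
i=13: fresh scan; Z[13]=0
i=14: fresh scan; Z[14]=0
i=15: fresh scan; Z[15]=2 grow→box=[15,17)
i=16: min(r-i=1, Z[1]=1)=1; Z[16]=1
i=17: fresh scan; Z[17]=0
i=18: fresh scan; Z[18]=0
i=19: fresh scan; Z[19]=0
i=20: fresh scan; Z[20]=0
i=21: fresh scan; Z[21]=0
i=22: fresh scan; Z[22]=0
i=23: fresh scan; Z[23]=0
i=24: fresh scan; Z[24]=5 grow→box=[24,29)
i=25: min(r-i=4, Z[1]=1)=1; Z[25]=1
i=26: min(r-i=3, Z[2]=0)=0; Z[26]=0
i=27: min(r-i=2, Z[3]=0)=0; Z[27]=0
i=28: min(r-i=1, Z[4]=0)=0; Z[28]=0
i=29: fresh scan; Z[29]=0
i=30: fresh scan; Z[30]=0
i=31: fresh scan; Z[31]=2 grow→box=[31,33)
i=32: min(r-i=1, Z[1]=1)=1; Z[32]=4 grow→box=[32,36)
i=33: min(r-i=3, Z[1]=1)=1; Z[33]=1
i=34: min(r-i=2, Z[2]=0)=0; Z[34]=0
i=35: min(r-i=1, Z[3]=0)=0; Z[35]=0
i=36: fresh scan; Z[36]=0

[37, 1, 0, 0, 0, 0, 0, 1, 0, 4, 1, 0, 0, 0, 0, 2, 1, 0, 0, 0, 0, 0, 0, 0, 5, 1, 0, 0, 0, 0, 0, 2, 4, 1, 0, 0, 0]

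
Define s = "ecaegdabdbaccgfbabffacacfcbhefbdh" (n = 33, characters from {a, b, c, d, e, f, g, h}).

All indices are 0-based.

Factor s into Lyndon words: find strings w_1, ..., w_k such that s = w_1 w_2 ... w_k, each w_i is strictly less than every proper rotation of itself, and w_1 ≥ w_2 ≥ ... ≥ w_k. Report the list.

emit factor 1: 'e' (i=0, period=1)
emit factor 2: 'c' (i=1, period=1)
emit factor 3: 'aegd' (i=2, period=4)
emit factor 4: 'abdbaccgfbabffacacfcbhefbdh' (i=6, period=27)

["e", "c", "aegd", "abdbaccgfbabffacacfcbhefbdh"]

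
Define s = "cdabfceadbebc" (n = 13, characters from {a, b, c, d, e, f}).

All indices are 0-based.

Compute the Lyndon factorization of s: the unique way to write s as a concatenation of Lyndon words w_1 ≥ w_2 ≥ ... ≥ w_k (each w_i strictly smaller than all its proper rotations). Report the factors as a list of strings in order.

["cd", "abfceadbebc"]

emit factor 1: 'cd' (i=0, period=2)
emit factor 2: 'abfceadbebc' (i=2, period=11)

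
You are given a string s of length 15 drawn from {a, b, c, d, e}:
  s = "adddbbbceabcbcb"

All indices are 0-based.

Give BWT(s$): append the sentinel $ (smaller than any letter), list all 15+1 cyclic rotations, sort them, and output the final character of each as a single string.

be$cdbcabbbbddac

rank  rotation          last
    0  $adddbbbceabcbcb  b
    1  abcbcb$adddbbbce  e
    2  adddbbbceabcbcb$  $
    3  b$adddbbbceabcbc  c
    4  bbbceabcbcb$addd  d
    5  bbceabcbcb$adddb  b
    6  bcb$adddbbbceabc  c
    7  bcbcb$adddbbbcea  a
    8  bceabcbcb$adddbb  b
    9  cb$adddbbbceabcb  b
   10  cbcb$adddbbbceab  b
   11  ceabcbcb$adddbbb  b
   12  dbbbceabcbcb$add  d
   13  ddbbbceabcbcb$ad  d
   14  dddbbbceabcbcb$a  a
   15  eabcbcb$adddbbbc  c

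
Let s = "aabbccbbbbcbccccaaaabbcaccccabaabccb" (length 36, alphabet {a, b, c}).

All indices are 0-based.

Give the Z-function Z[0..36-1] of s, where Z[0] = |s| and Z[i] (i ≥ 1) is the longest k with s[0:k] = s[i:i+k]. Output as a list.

[36, 1, 0, 0, 0, 0, 0, 0, 0, 0, 0, 0, 0, 0, 0, 0, 2, 2, 5, 1, 0, 0, 0, 1, 0, 0, 0, 0, 1, 0, 3, 1, 0, 0, 0, 0]

Z[0]=36
i=1: i≥r, start 0; Z[1]=1 grow→box=[1,2)
i=2: i≥r, start 0; Z[2]=0
i=3: i≥r, start 0; Z[3]=0
i=4: i≥r, start 0; Z[4]=0
i=5: i≥r, start 0; Z[5]=0
i=6: i≥r, start 0; Z[6]=0
i=7: i≥r, start 0; Z[7]=0
i=8: i≥r, start 0; Z[8]=0
i=9: i≥r, start 0; Z[9]=0
i=10: i≥r, start 0; Z[10]=0
i=11: i≥r, start 0; Z[11]=0
i=12: i≥r, start 0; Z[12]=0
i=13: i≥r, start 0; Z[13]=0
i=14: i≥r, start 0; Z[14]=0
i=15: i≥r, start 0; Z[15]=0
i=16: i≥r, start 0; Z[16]=2 grow→box=[16,18)
i=17: min(r-i=1, Z[1]=1)=1; Z[17]=2 grow→box=[17,19)
i=18: min(r-i=1, Z[1]=1)=1; Z[18]=5 grow→box=[18,23)
i=19: min(r-i=4, Z[1]=1)=1; Z[19]=1
i=20: min(r-i=3, Z[2]=0)=0; Z[20]=0
i=21: min(r-i=2, Z[3]=0)=0; Z[21]=0
i=22: min(r-i=1, Z[4]=0)=0; Z[22]=0
i=23: i≥r, start 0; Z[23]=1 grow→box=[23,24)
i=24: i≥r, start 0; Z[24]=0
i=25: i≥r, start 0; Z[25]=0
i=26: i≥r, start 0; Z[26]=0
i=27: i≥r, start 0; Z[27]=0
i=28: i≥r, start 0; Z[28]=1 grow→box=[28,29)
i=29: i≥r, start 0; Z[29]=0
i=30: i≥r, start 0; Z[30]=3 grow→box=[30,33)
i=31: min(r-i=2, Z[1]=1)=1; Z[31]=1
i=32: min(r-i=1, Z[2]=0)=0; Z[32]=0
i=33: i≥r, start 0; Z[33]=0
i=34: i≥r, start 0; Z[34]=0
i=35: i≥r, start 0; Z[35]=0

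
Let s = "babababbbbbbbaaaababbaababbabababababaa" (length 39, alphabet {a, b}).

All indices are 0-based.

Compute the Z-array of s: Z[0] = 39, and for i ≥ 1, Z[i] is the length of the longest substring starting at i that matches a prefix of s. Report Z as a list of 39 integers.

[39, 0, 5, 0, 3, 0, 1, 1, 1, 1, 1, 1, 2, 0, 0, 0, 0, 3, 0, 1, 2, 0, 0, 3, 0, 1, 7, 0, 7, 0, 7, 0, 6, 0, 4, 0, 2, 0, 0]

Z[0]=39
i=1: i≥r, start 0; Z[1]=0
i=2: i≥r, start 0; Z[2]=5 grow→box=[2,7)
i=3: min(r-i=4, Z[1]=0)=0; Z[3]=0
i=4: min(r-i=3, Z[2]=5)=3; Z[4]=3
i=5: min(r-i=2, Z[3]=0)=0; Z[5]=0
i=6: min(r-i=1, Z[4]=3)=1; Z[6]=1
i=7: i≥r, start 0; Z[7]=1 grow→box=[7,8)
i=8: i≥r, start 0; Z[8]=1 grow→box=[8,9)
i=9: i≥r, start 0; Z[9]=1 grow→box=[9,10)
i=10: i≥r, start 0; Z[10]=1 grow→box=[10,11)
i=11: i≥r, start 0; Z[11]=1 grow→box=[11,12)
i=12: i≥r, start 0; Z[12]=2 grow→box=[12,14)
i=13: min(r-i=1, Z[1]=0)=0; Z[13]=0
i=14: i≥r, start 0; Z[14]=0
i=15: i≥r, start 0; Z[15]=0
i=16: i≥r, start 0; Z[16]=0
i=17: i≥r, start 0; Z[17]=3 grow→box=[17,20)
i=18: min(r-i=2, Z[1]=0)=0; Z[18]=0
i=19: min(r-i=1, Z[2]=5)=1; Z[19]=1
i=20: i≥r, start 0; Z[20]=2 grow→box=[20,22)
i=21: min(r-i=1, Z[1]=0)=0; Z[21]=0
i=22: i≥r, start 0; Z[22]=0
i=23: i≥r, start 0; Z[23]=3 grow→box=[23,26)
i=24: min(r-i=2, Z[1]=0)=0; Z[24]=0
i=25: min(r-i=1, Z[2]=5)=1; Z[25]=1
i=26: i≥r, start 0; Z[26]=7 grow→box=[26,33)
i=27: min(r-i=6, Z[1]=0)=0; Z[27]=0
i=28: min(r-i=5, Z[2]=5)=5; Z[28]=7 grow→box=[28,35)
i=29: min(r-i=6, Z[1]=0)=0; Z[29]=0
i=30: min(r-i=5, Z[2]=5)=5; Z[30]=7 grow→box=[30,37)
i=31: min(r-i=6, Z[1]=0)=0; Z[31]=0
i=32: min(r-i=5, Z[2]=5)=5; Z[32]=6 grow→box=[32,38)
i=33: min(r-i=5, Z[1]=0)=0; Z[33]=0
i=34: min(r-i=4, Z[2]=5)=4; Z[34]=4
i=35: min(r-i=3, Z[3]=0)=0; Z[35]=0
i=36: min(r-i=2, Z[4]=3)=2; Z[36]=2
i=37: min(r-i=1, Z[5]=0)=0; Z[37]=0
i=38: i≥r, start 0; Z[38]=0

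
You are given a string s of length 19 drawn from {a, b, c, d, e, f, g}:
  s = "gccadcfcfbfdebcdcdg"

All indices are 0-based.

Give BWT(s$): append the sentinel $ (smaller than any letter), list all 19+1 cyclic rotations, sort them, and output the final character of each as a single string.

rank  rotation              last
    0  $gccadcfcfbfdebcdcdg  g
    1  adcfcfbfdebcdcdg$gcc  c
    2  bcdcdg$gccadcfcfbfde  e
    3  bfdebcdcdg$gccadcfcf  f
    4  cadcfcfbfdebcdcdg$gc  c
    5  ccadcfcfbfdebcdcdg$g  g
    6  cdcdg$gccadcfcfbfdeb  b
    7  cdg$gccadcfcfbfdebcd  d
    8  cfbfdebcdcdg$gccadcf  f
    9  cfcfbfdebcdcdg$gccad  d
   10  dcdg$gccadcfcfbfdebc  c
   11  dcfcfbfdebcdcdg$gcca  a
   12  debcdcdg$gccadcfcfbf  f
   13  dg$gccadcfcfbfdebcdc  c
   14  ebcdcdg$gccadcfcfbfd  d
   15  fbfdebcdcdg$gccadcfc  c
   16  fcfbfdebcdcdg$gccadc  c
   17  fdebcdcdg$gccadcfcfb  b
   18  g$gccadcfcfbfdebcdcd  d
   19  gccadcfcfbfdebcdcdg$  $

gcefcgbdfdcafcdccbd$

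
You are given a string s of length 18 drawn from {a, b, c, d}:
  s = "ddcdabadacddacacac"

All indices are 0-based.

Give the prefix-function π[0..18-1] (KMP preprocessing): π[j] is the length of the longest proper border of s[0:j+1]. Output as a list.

π[0] = 0
j=1 s[j]='d': π[1]=1 (border 'd')
j=2 s[j]='c': k: 1→0; π[2]=0 (border '')
j=3 s[j]='d': π[3]=1 (border 'd')
j=4 s[j]='a': k: 1→0; π[4]=0 (border '')
j=5 s[j]='b': π[5]=0 (border '')
j=6 s[j]='a': π[6]=0 (border '')
j=7 s[j]='d': π[7]=1 (border 'd')
j=8 s[j]='a': k: 1→0; π[8]=0 (border '')
j=9 s[j]='c': π[9]=0 (border '')
j=10 s[j]='d': π[10]=1 (border 'd')
j=11 s[j]='d': π[11]=2 (border 'dd')
j=12 s[j]='a': k: 2→1→0; π[12]=0 (border '')
j=13 s[j]='c': π[13]=0 (border '')
j=14 s[j]='a': π[14]=0 (border '')
j=15 s[j]='c': π[15]=0 (border '')
j=16 s[j]='a': π[16]=0 (border '')
j=17 s[j]='c': π[17]=0 (border '')

[0, 1, 0, 1, 0, 0, 0, 1, 0, 0, 1, 2, 0, 0, 0, 0, 0, 0]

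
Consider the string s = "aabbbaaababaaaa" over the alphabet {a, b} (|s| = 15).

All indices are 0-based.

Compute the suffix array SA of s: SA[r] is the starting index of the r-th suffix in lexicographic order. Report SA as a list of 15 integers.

rank | idx | suffix
   0 |  14 | a
   1 |  13 | aa
   2 |  12 | aaa
   3 |  11 | aaaa
   4 |   5 | aaababaaaa
   5 |   6 | aababaaaa
   6 |   0 | aabbbaaababaaaa
   7 |   9 | abaaaa
   8 |   7 | ababaaaa
   9 |   1 | abbbaaababaaaa
  10 |  10 | baaaa
  11 |   4 | baaababaaaa
  12 |   8 | babaaaa
  13 |   3 | bbaaababaaaa
  14 |   2 | bbbaaababaaaa

[14, 13, 12, 11, 5, 6, 0, 9, 7, 1, 10, 4, 8, 3, 2]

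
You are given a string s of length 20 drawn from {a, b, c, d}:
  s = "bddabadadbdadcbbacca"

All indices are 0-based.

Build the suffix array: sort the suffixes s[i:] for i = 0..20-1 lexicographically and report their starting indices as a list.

[19, 3, 16, 5, 7, 11, 15, 4, 14, 9, 0, 18, 13, 17, 2, 6, 10, 8, 12, 1]

sorted suffixes:
  #0 SA[0]=19  'a'
  #1 SA[1]=3  'abadadbdadcbbacca'
  #2 SA[2]=16  'acca'
  #3 SA[3]=5  'adadbdadcbbacca'
  #4 SA[4]=7  'adbdadcbbacca'
  #5 SA[5]=11  'adcbbacca'
  #6 SA[6]=15  'bacca'
  #7 SA[7]=4  'badadbdadcbbacca'
  #8 SA[8]=14  'bbacca'
  #9 SA[9]=9  'bdadcbbacca'
  #10 SA[10]=0  'bddabadadbdadcbbacca'
  #11 SA[11]=18  'ca'
  #12 SA[12]=13  'cbbacca'
  #13 SA[13]=17  'cca'
  #14 SA[14]=2  'dabadadbdadcbbacca'
  #15 SA[15]=6  'dadbdadcbbacca'
  #16 SA[16]=10  'dadcbbacca'
  #17 SA[17]=8  'dbdadcbbacca'
  #18 SA[18]=12  'dcbbacca'
  #19 SA[19]=1  'ddabadadbdadcbbacca'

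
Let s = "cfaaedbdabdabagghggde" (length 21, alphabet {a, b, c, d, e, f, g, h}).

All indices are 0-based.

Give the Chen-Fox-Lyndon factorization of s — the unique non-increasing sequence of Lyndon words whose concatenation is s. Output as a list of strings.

["cf", "aaedbdabdabagghggde"]

emit factor 1: 'cf' (i=0, period=2)
emit factor 2: 'aaedbdabdabagghggde' (i=2, period=19)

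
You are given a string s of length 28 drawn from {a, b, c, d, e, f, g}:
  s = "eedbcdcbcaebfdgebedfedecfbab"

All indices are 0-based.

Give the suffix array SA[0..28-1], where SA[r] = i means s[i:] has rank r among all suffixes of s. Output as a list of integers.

[26, 9, 27, 25, 7, 3, 16, 11, 8, 6, 4, 23, 2, 5, 21, 18, 13, 15, 10, 22, 1, 20, 17, 0, 24, 12, 19, 14]

sorted suffixes:
  #0 SA[0]=26  'ab'
  #1 SA[1]=9  'aebfdgebedfedecfbab'
  #2 SA[2]=27  'b'
  #3 SA[3]=25  'bab'
  #4 SA[4]=7  'bcaebfdgebedfedecfbab'
  #5 SA[5]=3  'bcdcbcaebfdgebedfedecfbab'
  #6 SA[6]=16  'bedfedecfbab'
  #7 SA[7]=11  'bfdgebedfedecfbab'
  #8 SA[8]=8  'caebfdgebedfedecfbab'
  #9 SA[9]=6  'cbcaebfdgebedfedecfbab'
  #10 SA[10]=4  'cdcbcaebfdgebedfedecfbab'
  #11 SA[11]=23  'cfbab'
  #12 SA[12]=2  'dbcdcbcaebfdgebedfedecfbab'
  #13 SA[13]=5  'dcbcaebfdgebedfedecfbab'
  #14 SA[14]=21  'decfbab'
  #15 SA[15]=18  'dfedecfbab'
  #16 SA[16]=13  'dgebedfedecfbab'
  #17 SA[17]=15  'ebedfedecfbab'
  #18 SA[18]=10  'ebfdgebedfedecfbab'
  #19 SA[19]=22  'ecfbab'
  #20 SA[20]=1  'edbcdcbcaebfdgebedfedecfbab'
  #21 SA[21]=20  'edecfbab'
  #22 SA[22]=17  'edfedecfbab'
  #23 SA[23]=0  'eedbcdcbcaebfdgebedfedecfbab'
  #24 SA[24]=24  'fbab'
  #25 SA[25]=12  'fdgebedfedecfbab'
  #26 SA[26]=19  'fedecfbab'
  #27 SA[27]=14  'gebedfedecfbab'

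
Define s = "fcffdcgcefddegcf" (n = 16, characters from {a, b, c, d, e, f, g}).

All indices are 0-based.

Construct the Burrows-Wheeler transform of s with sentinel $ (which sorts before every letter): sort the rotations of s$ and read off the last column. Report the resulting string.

rank  rotation           last
    0  $fcffdcgcefddegcf  f
    1  cefddegcf$fcffdcg  g
    2  cf$fcffdcgcefddeg  g
    3  cffdcgcefddegcf$f  f
    4  cgcefddegcf$fcffd  d
    5  dcgcefddegcf$fcff  f
    6  ddegcf$fcffdcgcef  f
    7  degcf$fcffdcgcefd  d
    8  efddegcf$fcffdcgc  c
    9  egcf$fcffdcgcefdd  d
   10  f$fcffdcgcefddegc  c
   11  fcffdcgcefddegcf$  $
   12  fdcgcefddegcf$fcf  f
   13  fddegcf$fcffdcgce  e
   14  ffdcgcefddegcf$fc  c
   15  gcefddegcf$fcffdc  c
   16  gcf$fcffdcgcefdde  e

fggfdffdcdc$fecce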